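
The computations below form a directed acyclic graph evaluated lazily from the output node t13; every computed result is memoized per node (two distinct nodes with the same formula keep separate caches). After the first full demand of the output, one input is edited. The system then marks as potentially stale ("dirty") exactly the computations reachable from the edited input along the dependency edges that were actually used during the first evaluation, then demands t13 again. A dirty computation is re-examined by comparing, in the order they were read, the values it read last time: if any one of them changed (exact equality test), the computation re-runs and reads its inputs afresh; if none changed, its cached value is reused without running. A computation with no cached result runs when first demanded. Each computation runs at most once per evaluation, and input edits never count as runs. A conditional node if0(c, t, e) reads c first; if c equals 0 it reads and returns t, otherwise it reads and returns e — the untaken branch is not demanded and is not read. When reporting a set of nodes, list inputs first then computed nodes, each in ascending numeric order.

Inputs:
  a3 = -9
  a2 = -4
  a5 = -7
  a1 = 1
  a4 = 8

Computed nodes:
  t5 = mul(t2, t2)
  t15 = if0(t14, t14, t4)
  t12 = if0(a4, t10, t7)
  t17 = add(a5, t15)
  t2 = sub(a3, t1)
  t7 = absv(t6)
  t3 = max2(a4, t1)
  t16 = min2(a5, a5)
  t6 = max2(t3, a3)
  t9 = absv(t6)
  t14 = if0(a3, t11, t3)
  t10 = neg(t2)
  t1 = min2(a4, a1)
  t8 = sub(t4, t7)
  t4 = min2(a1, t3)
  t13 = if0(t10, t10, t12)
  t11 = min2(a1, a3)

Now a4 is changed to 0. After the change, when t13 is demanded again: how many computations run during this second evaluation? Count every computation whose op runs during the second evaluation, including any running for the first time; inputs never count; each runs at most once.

First demand of the output computes:
  t1 = min2(8, 1) = 1
  t2 = sub(-9, 1) = -10
  t3 = max2(8, 1) = 8
  t6 = max2(8, -9) = 8
  t7 = absv(8) = 8
  t10 = neg(-10) = 10
  t12 = if0(a4=8 -> else branch t7) = 8
  t13 = if0(t10=10 -> else branch t12) = 8

After the edit, cleaning proceeds:
  t1: a read changed (a4 8->0) — executes, giving 0.
  t2: a read changed (t1 1->0) — executes, giving -9.
  t3: stays stale; no demand reaches it after the flip.
  t6: stays stale; no demand reaches it after the flip.
  t7: stays stale; no demand reaches it after the flip.
  t10: a read changed (t2 -10->-9) — executes, giving 9.
  t12: a read changed (a4 8->0) — executes, giving 9.
  t13: a read changed (t10 10->9; t12 8->9) — executes, giving 9.

Note the branch switch — demand abandons t3, t6, t7, which are never re-examined.

5 computations run: t1, t2, t10, t12, t13.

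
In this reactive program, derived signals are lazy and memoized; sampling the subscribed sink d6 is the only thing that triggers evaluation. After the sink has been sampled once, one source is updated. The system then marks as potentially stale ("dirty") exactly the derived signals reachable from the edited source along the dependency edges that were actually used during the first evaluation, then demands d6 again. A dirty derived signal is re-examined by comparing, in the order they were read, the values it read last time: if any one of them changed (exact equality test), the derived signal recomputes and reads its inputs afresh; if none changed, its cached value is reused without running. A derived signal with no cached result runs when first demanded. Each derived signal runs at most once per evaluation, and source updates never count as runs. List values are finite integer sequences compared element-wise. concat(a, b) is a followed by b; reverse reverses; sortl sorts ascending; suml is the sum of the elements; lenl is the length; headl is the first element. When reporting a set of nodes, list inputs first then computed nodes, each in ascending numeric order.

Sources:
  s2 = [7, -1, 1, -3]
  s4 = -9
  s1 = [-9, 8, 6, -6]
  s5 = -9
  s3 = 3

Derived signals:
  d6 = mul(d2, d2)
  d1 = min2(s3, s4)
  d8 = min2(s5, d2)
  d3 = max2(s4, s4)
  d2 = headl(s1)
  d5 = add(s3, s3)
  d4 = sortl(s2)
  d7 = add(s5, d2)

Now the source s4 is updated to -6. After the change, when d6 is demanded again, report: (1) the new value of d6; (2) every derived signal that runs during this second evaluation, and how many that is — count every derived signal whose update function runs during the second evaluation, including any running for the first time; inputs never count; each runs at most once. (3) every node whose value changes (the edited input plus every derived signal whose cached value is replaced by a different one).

First demand of the output computes:
  d2 = headl([-9, 8, 6, -6]) = -9
  d6 = mul(-9, -9) = 81

After the edit, cleaning proceeds:
  s4 only reaches undemanded nodes; the second demand re-runs nothing.

Note the shortcut — s4 feeds only undemanded nodes, so no recomputation happens.

Demanding d6 again yields 81.
0 derived signals run: none.
The nodes whose values change: s4.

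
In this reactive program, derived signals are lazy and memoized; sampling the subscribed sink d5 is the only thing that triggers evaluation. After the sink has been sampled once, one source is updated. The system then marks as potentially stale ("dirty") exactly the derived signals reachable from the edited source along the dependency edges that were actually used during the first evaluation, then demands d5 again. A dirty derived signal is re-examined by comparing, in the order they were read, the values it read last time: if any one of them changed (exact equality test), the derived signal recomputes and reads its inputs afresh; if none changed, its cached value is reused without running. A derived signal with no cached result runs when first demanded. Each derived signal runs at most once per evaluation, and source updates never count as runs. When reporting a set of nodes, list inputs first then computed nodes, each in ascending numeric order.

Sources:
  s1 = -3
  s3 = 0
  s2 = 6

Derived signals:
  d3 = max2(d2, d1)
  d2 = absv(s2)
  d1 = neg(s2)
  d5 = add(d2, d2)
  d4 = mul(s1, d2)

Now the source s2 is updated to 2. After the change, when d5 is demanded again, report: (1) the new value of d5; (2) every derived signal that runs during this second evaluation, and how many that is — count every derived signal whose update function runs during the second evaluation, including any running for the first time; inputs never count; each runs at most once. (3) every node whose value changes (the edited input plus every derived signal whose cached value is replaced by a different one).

First demand of the output computes:
  d2 = absv(6) = 6
  d5 = add(6, 6) = 12

After the edit, cleaning proceeds:
  d2: a read changed (s2 6->2) — executes, giving 2.
  d5: a read changed (d2 6->2; d2 6->2) — executes, giving 4.

Demanding d5 again yields 4.
2 derived signals run: d2, d5.
The nodes whose values change: s2, d2, d5.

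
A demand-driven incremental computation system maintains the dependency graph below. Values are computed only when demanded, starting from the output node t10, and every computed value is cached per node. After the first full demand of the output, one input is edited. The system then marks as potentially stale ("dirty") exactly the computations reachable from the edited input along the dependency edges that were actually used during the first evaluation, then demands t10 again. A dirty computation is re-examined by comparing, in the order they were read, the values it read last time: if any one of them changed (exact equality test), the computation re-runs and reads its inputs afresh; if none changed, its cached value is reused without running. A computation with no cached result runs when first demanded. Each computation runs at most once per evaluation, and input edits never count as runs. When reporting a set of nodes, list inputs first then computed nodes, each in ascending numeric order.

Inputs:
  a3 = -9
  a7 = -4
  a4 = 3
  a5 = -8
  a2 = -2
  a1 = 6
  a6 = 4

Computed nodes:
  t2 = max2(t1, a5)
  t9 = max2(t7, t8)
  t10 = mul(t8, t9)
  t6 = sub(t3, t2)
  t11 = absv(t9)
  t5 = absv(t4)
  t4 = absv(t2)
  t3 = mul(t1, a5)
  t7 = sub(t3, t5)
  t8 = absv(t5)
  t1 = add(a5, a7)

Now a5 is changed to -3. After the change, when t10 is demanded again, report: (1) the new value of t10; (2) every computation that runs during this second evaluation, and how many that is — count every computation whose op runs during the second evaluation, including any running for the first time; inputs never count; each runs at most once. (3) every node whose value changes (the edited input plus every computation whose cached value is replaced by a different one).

New value of t10: 54.
Computations that run: t1, t2, t3, t4, t5, t7, t8, t9, t10 — 9 in total.
Values that change: a5, t1, t2, t3, t4, t5, t7, t8, t9, t10.

First evaluation (everything demanded from the output):
  t1 = add(-8, -4) = -12
  t2 = max2(-12, -8) = -8
  t3 = mul(-12, -8) = 96
  t4 = absv(-8) = 8
  t5 = absv(8) = 8
  t7 = sub(96, 8) = 88
  t8 = absv(8) = 8
  t9 = max2(88, 8) = 88
  t10 = mul(8, 88) = 704

Propagation after the edit:
  t1: runs — a5 -8->-3; result -7.
  t2: runs — t1 -12->-7; a5 -8->-3; result -3.
  t3: runs — t1 -12->-7; a5 -8->-3; result 21.
  t4: runs — t2 -8->-3; result 3.
  t5: runs — t4 8->3; result 3.
  t7: runs — t3 96->21; t5 8->3; result 18.
  t8: runs — t5 8->3; result 3.
  t9: runs — t7 88->18; t8 8->3; result 18.
  t10: runs — t8 8->3; t9 88->18; result 54.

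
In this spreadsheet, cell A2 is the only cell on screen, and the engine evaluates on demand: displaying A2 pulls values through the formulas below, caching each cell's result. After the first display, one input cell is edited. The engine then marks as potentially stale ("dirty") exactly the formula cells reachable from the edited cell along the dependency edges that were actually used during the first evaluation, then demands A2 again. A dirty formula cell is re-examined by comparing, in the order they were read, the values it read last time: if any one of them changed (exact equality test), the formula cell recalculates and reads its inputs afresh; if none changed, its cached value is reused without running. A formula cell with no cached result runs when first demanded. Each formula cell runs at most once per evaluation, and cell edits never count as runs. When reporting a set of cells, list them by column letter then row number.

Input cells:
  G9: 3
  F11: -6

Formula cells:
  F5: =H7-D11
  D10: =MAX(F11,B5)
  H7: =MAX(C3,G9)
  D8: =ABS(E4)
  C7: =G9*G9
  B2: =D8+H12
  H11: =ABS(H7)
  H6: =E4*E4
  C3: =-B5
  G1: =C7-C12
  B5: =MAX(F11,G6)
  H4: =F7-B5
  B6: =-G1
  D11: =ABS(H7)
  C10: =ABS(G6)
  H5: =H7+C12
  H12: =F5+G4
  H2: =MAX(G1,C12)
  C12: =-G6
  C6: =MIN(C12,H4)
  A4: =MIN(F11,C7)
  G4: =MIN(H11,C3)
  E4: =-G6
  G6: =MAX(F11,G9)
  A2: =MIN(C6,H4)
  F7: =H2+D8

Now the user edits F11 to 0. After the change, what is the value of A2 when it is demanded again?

Initial pass — values computed on the first demand:
  C7 = 3 * 3 = 9
  G6 = MAX(-6, 3) = 3
  B5 = MAX(-6, 3) = 3
  C12 = -(3) = -3
  E4 = -(3) = -3
  D8 = ABS(-3) = 3
  G1 = 9 - -3 = 12
  H2 = MAX(12, -3) = 12
  F7 = 12 + 3 = 15
  H4 = 15 - 3 = 12
  C6 = MIN(-3, 12) = -3
  A2 = MIN(-3, 12) = -3

Second demand — change propagation:
  G6: re-runs because F11 -6->0; new result 3 (unchanged).
  B5: re-runs because F11 -6->0; new result 3 (unchanged).
  C12: re-examined; everything it read last time is the same (G6 unchanged) — cache -3 kept, no run.
  E4: re-examined; everything it read last time is the same (G6 unchanged) — cache -3 kept, no run.
  D8: re-examined; everything it read last time is the same (E4 unchanged) — cache 3 kept, no run.
  G1: re-examined; everything it read last time is the same (C7 unchanged, C12 unchanged) — cache 12 kept, no run.
  H2: re-examined; everything it read last time is the same (G1 unchanged, C12 unchanged) — cache 12 kept, no run.
  F7: re-examined; everything it read last time is the same (H2 unchanged, D8 unchanged) — cache 15 kept, no run.
  H4: re-examined; everything it read last time is the same (F7 unchanged, B5 unchanged) — cache 12 kept, no run.
  C6: re-examined; everything it read last time is the same (C12 unchanged, H4 unchanged) — cache -3 kept, no run.
  A2: re-examined; everything it read last time is the same (C6 unchanged, H4 unchanged) — cache -3 kept, no run.

The important point: at E4 every value read last time is unchanged, so the dirty flag clears without a run.

A2 now evaluates to -3.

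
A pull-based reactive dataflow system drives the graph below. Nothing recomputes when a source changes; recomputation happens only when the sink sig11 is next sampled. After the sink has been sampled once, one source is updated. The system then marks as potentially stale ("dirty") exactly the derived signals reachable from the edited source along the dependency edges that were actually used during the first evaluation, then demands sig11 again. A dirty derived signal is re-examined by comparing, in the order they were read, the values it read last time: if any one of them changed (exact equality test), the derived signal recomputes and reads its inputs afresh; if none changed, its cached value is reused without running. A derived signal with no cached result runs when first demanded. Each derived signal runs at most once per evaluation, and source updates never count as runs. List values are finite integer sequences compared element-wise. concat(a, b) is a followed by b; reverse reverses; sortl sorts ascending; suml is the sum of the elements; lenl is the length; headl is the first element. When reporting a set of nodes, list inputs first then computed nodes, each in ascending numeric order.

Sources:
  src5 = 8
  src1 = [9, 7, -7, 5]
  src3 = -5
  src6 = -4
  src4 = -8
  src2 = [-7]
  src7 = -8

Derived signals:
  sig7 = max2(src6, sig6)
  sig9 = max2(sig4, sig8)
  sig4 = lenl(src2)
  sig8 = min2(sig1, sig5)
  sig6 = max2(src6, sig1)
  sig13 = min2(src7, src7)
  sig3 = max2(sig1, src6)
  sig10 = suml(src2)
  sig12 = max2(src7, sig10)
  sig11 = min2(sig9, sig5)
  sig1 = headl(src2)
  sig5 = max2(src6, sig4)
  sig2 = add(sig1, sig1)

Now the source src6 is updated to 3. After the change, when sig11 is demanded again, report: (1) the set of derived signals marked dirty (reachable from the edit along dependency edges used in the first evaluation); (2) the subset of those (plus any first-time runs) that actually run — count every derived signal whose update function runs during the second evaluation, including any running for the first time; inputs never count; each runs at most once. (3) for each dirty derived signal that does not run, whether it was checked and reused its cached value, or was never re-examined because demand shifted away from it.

Marked dirty: sig5, sig8, sig9, sig11.
Derived signals that run: sig5, sig8, sig11 — 3 in total.
Checked but reused from cache: sig9.
Key observation: the cutoff stops propagation at sig9 — its inputs' values are unchanged, so it reuses its cache.

First evaluation (everything demanded from the output):
  sig1 = headl([-7]) = -7
  sig4 = lenl([-7]) = 1
  sig5 = max2(-4, 1) = 1
  sig8 = min2(-7, 1) = -7
  sig9 = max2(1, -7) = 1
  sig11 = min2(1, 1) = 1

Propagation after the edit:
  sig5: runs — src6 -4->3; result 3.
  sig8: runs — sig5 1->3; result -7 (same value as before).
  sig9: checked — values it read are unchanged (sig4 unchanged, sig8 unchanged); reused cached 1 without running.
  sig11: runs — sig5 1->3; result 1 (same value as before).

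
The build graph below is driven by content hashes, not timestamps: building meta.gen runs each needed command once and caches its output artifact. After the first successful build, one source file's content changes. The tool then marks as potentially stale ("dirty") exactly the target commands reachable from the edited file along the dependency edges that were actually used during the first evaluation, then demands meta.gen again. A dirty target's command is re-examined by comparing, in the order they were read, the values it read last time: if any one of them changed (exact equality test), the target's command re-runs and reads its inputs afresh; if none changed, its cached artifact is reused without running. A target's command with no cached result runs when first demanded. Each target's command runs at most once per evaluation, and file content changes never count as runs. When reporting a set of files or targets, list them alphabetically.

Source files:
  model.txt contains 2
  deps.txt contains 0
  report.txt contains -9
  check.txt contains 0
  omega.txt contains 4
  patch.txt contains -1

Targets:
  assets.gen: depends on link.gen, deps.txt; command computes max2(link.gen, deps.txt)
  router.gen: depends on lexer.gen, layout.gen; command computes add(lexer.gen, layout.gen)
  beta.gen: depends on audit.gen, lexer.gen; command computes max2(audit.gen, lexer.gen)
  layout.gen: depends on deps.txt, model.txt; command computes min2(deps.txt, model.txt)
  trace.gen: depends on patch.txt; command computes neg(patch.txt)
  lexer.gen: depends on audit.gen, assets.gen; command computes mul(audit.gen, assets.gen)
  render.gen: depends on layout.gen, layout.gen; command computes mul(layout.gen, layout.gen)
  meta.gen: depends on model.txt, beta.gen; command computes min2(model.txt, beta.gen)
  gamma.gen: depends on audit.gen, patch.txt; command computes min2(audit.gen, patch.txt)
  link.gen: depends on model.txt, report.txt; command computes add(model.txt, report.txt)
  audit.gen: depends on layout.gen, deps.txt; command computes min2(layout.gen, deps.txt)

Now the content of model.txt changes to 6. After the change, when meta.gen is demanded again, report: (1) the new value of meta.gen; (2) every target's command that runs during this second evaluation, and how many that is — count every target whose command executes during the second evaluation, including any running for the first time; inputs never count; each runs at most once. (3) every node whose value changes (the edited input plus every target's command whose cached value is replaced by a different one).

Initial pass — values computed on the first demand:
  layout.gen = min2(0, 2) = 0
  audit.gen = min2(0, 0) = 0
  link.gen = add(2, -9) = -7
  assets.gen = max2(-7, 0) = 0
  lexer.gen = mul(0, 0) = 0
  beta.gen = max2(0, 0) = 0
  meta.gen = min2(2, 0) = 0

Second demand — change propagation:
  layout.gen: re-runs because model.txt 2->6; new result 0 (unchanged).
  audit.gen: re-examined; everything it read last time is the same (layout.gen unchanged, deps.txt unchanged) — cache 0 kept, no run.
  link.gen: re-runs because model.txt 2->6; new result -3.
  assets.gen: re-runs because link.gen -7->-3; new result 0 (unchanged).
  lexer.gen: re-examined; everything it read last time is the same (audit.gen unchanged, assets.gen unchanged) — cache 0 kept, no run.
  beta.gen: re-examined; everything it read last time is the same (audit.gen unchanged, lexer.gen unchanged) — cache 0 kept, no run.
  meta.gen: re-runs because model.txt 2->6; new result 0 (unchanged).

The important point: at audit.gen every value read last time is unchanged, so the dirty flag clears without a run.

meta.gen now evaluates to 0.
Run set: assets.gen, layout.gen, link.gen, meta.gen (4 run).
Changed values: link.gen, model.txt.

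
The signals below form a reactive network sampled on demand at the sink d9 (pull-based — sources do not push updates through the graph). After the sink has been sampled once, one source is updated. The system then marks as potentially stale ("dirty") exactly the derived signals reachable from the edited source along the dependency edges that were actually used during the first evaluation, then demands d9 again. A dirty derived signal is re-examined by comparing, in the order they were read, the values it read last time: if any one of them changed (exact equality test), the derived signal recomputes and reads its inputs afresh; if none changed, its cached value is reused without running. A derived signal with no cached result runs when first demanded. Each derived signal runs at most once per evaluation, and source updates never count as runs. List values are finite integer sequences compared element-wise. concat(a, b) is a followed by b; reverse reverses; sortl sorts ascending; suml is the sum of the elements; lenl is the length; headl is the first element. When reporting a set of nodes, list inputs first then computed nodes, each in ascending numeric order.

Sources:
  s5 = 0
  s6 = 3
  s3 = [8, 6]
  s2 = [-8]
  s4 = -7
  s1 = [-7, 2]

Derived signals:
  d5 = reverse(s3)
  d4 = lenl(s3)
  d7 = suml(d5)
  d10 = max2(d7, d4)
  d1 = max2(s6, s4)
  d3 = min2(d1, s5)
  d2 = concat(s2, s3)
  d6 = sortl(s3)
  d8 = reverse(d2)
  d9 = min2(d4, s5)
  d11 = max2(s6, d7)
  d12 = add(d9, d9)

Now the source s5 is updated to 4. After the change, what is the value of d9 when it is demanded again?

Initial pass — values computed on the first demand:
  d4 = lenl([8, 6]) = 2
  d9 = min2(2, 0) = 0

Second demand — change propagation:
  d9: re-runs because s5 0->4; new result 2.

d9 now evaluates to 2.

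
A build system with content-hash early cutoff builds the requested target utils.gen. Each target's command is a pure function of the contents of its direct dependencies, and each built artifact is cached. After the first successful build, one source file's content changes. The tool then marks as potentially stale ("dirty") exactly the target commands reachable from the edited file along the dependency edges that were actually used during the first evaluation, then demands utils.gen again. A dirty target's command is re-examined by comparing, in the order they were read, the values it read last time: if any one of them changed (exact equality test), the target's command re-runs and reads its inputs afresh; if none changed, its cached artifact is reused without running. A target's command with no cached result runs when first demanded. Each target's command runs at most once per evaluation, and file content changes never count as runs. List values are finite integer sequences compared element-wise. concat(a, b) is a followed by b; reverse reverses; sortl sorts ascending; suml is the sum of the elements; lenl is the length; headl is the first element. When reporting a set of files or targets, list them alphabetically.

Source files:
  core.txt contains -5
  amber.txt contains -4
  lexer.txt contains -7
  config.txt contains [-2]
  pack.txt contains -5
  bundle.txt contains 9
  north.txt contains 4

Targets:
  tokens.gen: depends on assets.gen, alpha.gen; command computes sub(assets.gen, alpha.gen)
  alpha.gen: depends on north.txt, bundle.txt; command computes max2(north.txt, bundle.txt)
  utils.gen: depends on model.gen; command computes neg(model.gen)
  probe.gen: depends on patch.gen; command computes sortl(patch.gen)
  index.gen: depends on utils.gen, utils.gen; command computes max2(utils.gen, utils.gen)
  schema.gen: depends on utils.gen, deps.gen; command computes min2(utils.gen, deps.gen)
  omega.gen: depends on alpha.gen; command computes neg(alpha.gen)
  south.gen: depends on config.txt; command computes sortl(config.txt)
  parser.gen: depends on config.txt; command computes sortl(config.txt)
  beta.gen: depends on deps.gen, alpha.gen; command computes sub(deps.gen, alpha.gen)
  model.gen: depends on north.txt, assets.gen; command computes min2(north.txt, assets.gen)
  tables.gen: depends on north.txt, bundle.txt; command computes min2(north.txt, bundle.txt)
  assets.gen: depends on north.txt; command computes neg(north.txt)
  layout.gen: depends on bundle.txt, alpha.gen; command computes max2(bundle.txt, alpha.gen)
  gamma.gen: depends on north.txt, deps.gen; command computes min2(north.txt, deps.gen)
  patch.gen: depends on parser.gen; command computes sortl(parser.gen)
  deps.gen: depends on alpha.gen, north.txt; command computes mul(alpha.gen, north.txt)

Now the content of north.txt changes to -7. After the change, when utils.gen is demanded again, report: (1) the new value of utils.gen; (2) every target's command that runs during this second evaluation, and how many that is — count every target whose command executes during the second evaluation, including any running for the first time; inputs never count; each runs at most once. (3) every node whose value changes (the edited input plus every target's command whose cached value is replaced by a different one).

New value of utils.gen: 7.
Target commands that run: assets.gen, model.gen, utils.gen — 3 in total.
Values that change: assets.gen, model.gen, north.txt, utils.gen.

First evaluation (everything demanded from the output):
  assets.gen = neg(4) = -4
  model.gen = min2(4, -4) = -4
  utils.gen = neg(-4) = 4

Propagation after the edit:
  assets.gen: runs — north.txt 4->-7; result 7.
  model.gen: runs — north.txt 4->-7; assets.gen -4->7; result -7.
  utils.gen: runs — model.gen -4->-7; result 7.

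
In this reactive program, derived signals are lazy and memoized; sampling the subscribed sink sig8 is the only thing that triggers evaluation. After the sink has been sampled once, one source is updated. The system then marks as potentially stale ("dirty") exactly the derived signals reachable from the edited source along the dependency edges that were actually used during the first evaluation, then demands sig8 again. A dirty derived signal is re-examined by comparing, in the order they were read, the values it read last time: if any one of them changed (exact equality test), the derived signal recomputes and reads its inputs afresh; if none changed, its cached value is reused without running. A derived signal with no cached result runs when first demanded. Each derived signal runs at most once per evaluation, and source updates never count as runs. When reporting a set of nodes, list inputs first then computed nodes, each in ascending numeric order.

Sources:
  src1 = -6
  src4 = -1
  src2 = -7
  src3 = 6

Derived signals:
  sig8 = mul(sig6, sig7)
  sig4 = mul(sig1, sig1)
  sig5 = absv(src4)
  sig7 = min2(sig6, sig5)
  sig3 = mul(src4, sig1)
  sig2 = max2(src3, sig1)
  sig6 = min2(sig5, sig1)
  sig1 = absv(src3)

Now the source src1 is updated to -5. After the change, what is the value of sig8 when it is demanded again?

Demanding sig8 again yields 1.
Note the shortcut — nothing in the graph depends on src1 at all, so no recomputation happens.

First demand of the output computes:
  sig1 = absv(6) = 6
  sig5 = absv(-1) = 1
  sig6 = min2(1, 6) = 1
  sig7 = min2(1, 1) = 1
  sig8 = mul(1, 1) = 1

After the edit, cleaning proceeds:
  no node depends on src1 at all; the second demand re-runs nothing.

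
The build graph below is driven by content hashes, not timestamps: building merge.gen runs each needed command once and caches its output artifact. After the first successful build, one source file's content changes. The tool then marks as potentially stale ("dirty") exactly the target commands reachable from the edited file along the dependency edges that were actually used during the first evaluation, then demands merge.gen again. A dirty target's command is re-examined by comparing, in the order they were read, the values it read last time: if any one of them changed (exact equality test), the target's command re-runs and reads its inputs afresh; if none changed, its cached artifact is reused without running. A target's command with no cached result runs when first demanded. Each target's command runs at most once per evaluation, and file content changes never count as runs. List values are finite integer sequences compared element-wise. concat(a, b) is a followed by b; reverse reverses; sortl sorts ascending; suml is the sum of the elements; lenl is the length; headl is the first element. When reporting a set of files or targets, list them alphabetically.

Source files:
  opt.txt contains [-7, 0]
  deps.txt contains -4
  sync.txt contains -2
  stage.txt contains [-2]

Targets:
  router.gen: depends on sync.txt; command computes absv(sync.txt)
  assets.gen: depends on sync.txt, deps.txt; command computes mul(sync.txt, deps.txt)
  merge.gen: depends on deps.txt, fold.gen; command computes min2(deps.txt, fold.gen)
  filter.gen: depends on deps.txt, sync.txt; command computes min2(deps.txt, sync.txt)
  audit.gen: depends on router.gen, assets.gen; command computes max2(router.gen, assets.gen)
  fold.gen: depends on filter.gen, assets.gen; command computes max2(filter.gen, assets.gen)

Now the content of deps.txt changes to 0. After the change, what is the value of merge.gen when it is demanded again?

Initial pass — values computed on the first demand:
  assets.gen = mul(-2, -4) = 8
  filter.gen = min2(-4, -2) = -4
  fold.gen = max2(-4, 8) = 8
  merge.gen = min2(-4, 8) = -4

Second demand — change propagation:
  assets.gen: re-runs because deps.txt -4->0; new result 0.
  filter.gen: re-runs because deps.txt -4->0; new result -2.
  fold.gen: re-runs because filter.gen -4->-2; assets.gen 8->0; new result 0.
  merge.gen: re-runs because deps.txt -4->0; fold.gen 8->0; new result 0.

merge.gen now evaluates to 0.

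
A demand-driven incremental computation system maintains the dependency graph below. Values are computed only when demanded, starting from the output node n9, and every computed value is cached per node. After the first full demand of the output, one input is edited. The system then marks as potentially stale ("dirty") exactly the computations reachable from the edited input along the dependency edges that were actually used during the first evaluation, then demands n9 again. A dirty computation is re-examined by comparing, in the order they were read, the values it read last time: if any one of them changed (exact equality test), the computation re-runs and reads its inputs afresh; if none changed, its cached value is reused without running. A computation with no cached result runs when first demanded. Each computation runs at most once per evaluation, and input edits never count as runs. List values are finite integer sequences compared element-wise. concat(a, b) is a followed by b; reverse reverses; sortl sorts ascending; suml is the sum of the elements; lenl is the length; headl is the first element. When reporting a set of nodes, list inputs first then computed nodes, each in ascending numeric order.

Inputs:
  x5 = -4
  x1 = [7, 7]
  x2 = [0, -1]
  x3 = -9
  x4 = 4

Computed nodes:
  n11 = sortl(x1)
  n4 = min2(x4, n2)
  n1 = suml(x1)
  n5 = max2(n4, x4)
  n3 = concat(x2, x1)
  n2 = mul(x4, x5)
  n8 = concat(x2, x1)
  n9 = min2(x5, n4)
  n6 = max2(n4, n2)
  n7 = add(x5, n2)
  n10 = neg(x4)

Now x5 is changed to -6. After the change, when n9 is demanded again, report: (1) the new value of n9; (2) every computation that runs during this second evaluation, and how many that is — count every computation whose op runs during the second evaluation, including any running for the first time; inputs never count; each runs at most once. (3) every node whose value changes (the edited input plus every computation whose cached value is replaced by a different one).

New value of n9: -24.
Computations that run: n2, n4, n9 — 3 in total.
Values that change: x5, n2, n4, n9.

First evaluation (everything demanded from the output):
  n2 = mul(4, -4) = -16
  n4 = min2(4, -16) = -16
  n9 = min2(-4, -16) = -16

Propagation after the edit:
  n2: runs — x5 -4->-6; result -24.
  n4: runs — n2 -16->-24; result -24.
  n9: runs — x5 -4->-6; n4 -16->-24; result -24.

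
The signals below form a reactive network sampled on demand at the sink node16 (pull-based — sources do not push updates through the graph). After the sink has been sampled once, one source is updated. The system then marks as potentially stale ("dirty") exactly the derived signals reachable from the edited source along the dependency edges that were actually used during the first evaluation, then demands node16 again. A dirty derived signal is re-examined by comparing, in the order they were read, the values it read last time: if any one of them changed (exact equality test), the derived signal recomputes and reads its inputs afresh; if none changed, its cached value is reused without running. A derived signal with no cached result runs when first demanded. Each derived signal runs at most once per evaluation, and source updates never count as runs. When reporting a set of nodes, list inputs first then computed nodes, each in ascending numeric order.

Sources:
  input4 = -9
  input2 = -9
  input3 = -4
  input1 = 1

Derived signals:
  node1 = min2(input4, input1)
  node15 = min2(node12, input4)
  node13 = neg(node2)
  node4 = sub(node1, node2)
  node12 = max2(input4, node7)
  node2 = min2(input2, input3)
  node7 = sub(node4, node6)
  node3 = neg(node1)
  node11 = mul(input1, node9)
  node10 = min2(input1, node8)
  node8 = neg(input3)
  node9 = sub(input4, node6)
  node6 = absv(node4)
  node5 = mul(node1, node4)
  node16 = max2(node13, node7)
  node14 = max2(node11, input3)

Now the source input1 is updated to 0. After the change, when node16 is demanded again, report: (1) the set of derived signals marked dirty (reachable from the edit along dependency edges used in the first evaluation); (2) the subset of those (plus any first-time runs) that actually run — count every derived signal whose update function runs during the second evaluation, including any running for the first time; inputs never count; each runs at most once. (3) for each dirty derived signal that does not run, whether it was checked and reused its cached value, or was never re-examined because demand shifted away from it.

Dirty set: node1, node4, node6, node7, node16.
Run set: node1 (1 run).
Re-examined without running (cache reused): node4, node6, node7, node16.
The important point: node1 recomputes to an identical value, and the output ends up unchanged.

Initial pass — values computed on the first demand:
  node1 = min2(-9, 1) = -9
  node2 = min2(-9, -4) = -9
  node4 = sub(-9, -9) = 0
  node6 = absv(0) = 0
  node7 = sub(0, 0) = 0
  node13 = neg(-9) = 9
  node16 = max2(9, 0) = 9

Second demand — change propagation:
  node1: re-runs because input1 1->0; new result -9 (unchanged).
  node4: re-examined; everything it read last time is the same (node1 unchanged, node2 unchanged) — cache 0 kept, no run.
  node6: re-examined; everything it read last time is the same (node4 unchanged) — cache 0 kept, no run.
  node7: re-examined; everything it read last time is the same (node4 unchanged, node6 unchanged) — cache 0 kept, no run.
  node16: re-examined; everything it read last time is the same (node13 unchanged, node7 unchanged) — cache 9 kept, no run.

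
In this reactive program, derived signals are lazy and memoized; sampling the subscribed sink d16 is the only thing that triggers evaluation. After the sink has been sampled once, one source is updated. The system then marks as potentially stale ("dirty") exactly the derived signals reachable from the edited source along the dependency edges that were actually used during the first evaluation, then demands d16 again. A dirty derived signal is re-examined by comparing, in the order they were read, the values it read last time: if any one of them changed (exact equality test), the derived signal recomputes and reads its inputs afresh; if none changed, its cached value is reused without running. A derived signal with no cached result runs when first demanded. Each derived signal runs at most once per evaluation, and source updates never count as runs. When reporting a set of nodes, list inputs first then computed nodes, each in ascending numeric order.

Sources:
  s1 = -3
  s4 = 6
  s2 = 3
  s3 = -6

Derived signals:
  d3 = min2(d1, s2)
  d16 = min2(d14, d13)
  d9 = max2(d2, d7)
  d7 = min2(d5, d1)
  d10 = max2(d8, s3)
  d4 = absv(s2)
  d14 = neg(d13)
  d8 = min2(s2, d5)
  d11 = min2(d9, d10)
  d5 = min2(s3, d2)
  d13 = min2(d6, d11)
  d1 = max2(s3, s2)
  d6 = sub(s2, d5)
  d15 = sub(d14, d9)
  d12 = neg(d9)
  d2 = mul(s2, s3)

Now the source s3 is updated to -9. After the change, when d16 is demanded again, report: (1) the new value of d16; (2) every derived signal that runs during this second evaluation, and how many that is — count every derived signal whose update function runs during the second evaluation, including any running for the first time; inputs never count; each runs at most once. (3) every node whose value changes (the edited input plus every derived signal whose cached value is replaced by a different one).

Demanding d16 again yields -27.
12 derived signals run: d1, d2, d5, d6, d7, d8, d9, d10, d11, d13, d14, d16.
The nodes whose values change: s3, d2, d5, d6, d7, d8, d9, d10, d11, d13, d14, d16.

First demand of the output computes:
  d1 = max2(-6, 3) = 3
  d2 = mul(3, -6) = -18
  d5 = min2(-6, -18) = -18
  d6 = sub(3, -18) = 21
  d7 = min2(-18, 3) = -18
  d8 = min2(3, -18) = -18
  d9 = max2(-18, -18) = -18
  d10 = max2(-18, -6) = -6
  d11 = min2(-18, -6) = -18
  d13 = min2(21, -18) = -18
  d14 = neg(-18) = 18
  d16 = min2(18, -18) = -18

After the edit, cleaning proceeds:
  d1: a read changed (s3 -6->-9) — executes, giving 3 — identical to its old value.
  d2: a read changed (s3 -6->-9) — executes, giving -27.
  d5: a read changed (s3 -6->-9; d2 -18->-27) — executes, giving -27.
  d6: a read changed (d5 -18->-27) — executes, giving 30.
  d7: a read changed (d5 -18->-27) — executes, giving -27.
  d8: a read changed (d5 -18->-27) — executes, giving -27.
  d9: a read changed (d2 -18->-27; d7 -18->-27) — executes, giving -27.
  d10: a read changed (d8 -18->-27; s3 -6->-9) — executes, giving -9.
  d11: a read changed (d9 -18->-27; d10 -6->-9) — executes, giving -27.
  d13: a read changed (d6 21->30; d11 -18->-27) — executes, giving -27.
  d14: a read changed (d13 -18->-27) — executes, giving 27.
  d16: a read changed (d14 18->27; d13 -18->-27) — executes, giving -27.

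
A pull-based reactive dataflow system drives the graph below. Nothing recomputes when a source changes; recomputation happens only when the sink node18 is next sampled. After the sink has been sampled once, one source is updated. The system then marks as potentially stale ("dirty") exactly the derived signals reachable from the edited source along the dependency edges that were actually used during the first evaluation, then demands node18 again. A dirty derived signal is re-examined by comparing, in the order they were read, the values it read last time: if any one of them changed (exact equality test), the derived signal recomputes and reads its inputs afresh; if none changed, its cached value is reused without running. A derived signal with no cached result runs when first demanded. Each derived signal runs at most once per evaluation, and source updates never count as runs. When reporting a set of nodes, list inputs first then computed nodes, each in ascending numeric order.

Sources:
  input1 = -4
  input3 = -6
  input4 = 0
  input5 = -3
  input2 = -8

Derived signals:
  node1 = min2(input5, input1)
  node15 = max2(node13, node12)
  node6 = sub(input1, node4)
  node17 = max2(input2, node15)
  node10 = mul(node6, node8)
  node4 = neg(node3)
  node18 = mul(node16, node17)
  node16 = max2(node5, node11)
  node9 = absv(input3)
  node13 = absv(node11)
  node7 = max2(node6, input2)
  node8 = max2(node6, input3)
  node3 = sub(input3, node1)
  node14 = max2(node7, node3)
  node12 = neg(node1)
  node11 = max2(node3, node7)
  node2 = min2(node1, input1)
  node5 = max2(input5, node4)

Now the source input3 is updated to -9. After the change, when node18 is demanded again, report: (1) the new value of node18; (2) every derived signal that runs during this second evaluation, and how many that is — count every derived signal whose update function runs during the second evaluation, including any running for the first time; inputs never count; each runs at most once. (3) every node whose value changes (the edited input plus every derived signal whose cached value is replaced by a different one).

New value of node18: 25.
Derived signals that run: node3, node4, node5, node6, node7, node11, node13, node15, node16, node17, node18 — 11 in total.
Values that change: input3, node3, node4, node5, node6, node7, node11, node13, node15, node16, node17, node18.

First evaluation (everything demanded from the output):
  node1 = min2(-3, -4) = -4
  node3 = sub(-6, -4) = -2
  node4 = neg(-2) = 2
  node5 = max2(-3, 2) = 2
  node6 = sub(-4, 2) = -6
  node7 = max2(-6, -8) = -6
  node11 = max2(-2, -6) = -2
  node12 = neg(-4) = 4
  node13 = absv(-2) = 2
  node15 = max2(2, 4) = 4
  node16 = max2(2, -2) = 2
  node17 = max2(-8, 4) = 4
  node18 = mul(2, 4) = 8

Propagation after the edit:
  node3: runs — input3 -6->-9; result -5.
  node4: runs — node3 -2->-5; result 5.
  node5: runs — node4 2->5; result 5.
  node6: runs — node4 2->5; result -9.
  node7: runs — node6 -6->-9; result -8.
  node11: runs — node3 -2->-5; node7 -6->-8; result -5.
  node13: runs — node11 -2->-5; result 5.
  node15: runs — node13 2->5; result 5.
  node16: runs — node5 2->5; node11 -2->-5; result 5.
  node17: runs — node15 4->5; result 5.
  node18: runs — node16 2->5; node17 4->5; result 25.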